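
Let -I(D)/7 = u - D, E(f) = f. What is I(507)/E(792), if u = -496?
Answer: 7021/792 ≈ 8.8649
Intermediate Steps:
I(D) = 3472 + 7*D (I(D) = -7*(-496 - D) = 3472 + 7*D)
I(507)/E(792) = (3472 + 7*507)/792 = (3472 + 3549)*(1/792) = 7021*(1/792) = 7021/792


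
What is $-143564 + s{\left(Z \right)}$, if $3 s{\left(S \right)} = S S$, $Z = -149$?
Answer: $- \frac{408491}{3} \approx -1.3616 \cdot 10^{5}$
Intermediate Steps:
$s{\left(S \right)} = \frac{S^{2}}{3}$ ($s{\left(S \right)} = \frac{S S}{3} = \frac{S^{2}}{3}$)
$-143564 + s{\left(Z \right)} = -143564 + \frac{\left(-149\right)^{2}}{3} = -143564 + \frac{1}{3} \cdot 22201 = -143564 + \frac{22201}{3} = - \frac{408491}{3}$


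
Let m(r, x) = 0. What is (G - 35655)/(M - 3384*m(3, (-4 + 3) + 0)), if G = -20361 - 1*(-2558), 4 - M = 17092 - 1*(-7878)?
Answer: 26729/12483 ≈ 2.1412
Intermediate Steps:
M = -24966 (M = 4 - (17092 - 1*(-7878)) = 4 - (17092 + 7878) = 4 - 1*24970 = 4 - 24970 = -24966)
G = -17803 (G = -20361 + 2558 = -17803)
(G - 35655)/(M - 3384*m(3, (-4 + 3) + 0)) = (-17803 - 35655)/(-24966 - 3384*0) = -53458/(-24966 + 0) = -53458/(-24966) = -53458*(-1/24966) = 26729/12483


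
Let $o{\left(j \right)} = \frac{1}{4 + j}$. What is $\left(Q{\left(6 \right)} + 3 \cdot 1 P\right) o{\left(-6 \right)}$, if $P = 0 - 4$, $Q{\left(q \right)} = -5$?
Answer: $\frac{17}{2} \approx 8.5$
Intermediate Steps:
$P = -4$
$\left(Q{\left(6 \right)} + 3 \cdot 1 P\right) o{\left(-6 \right)} = \frac{-5 + 3 \cdot 1 \left(-4\right)}{4 - 6} = \frac{-5 + 3 \left(-4\right)}{-2} = \left(-5 - 12\right) \left(- \frac{1}{2}\right) = \left(-17\right) \left(- \frac{1}{2}\right) = \frac{17}{2}$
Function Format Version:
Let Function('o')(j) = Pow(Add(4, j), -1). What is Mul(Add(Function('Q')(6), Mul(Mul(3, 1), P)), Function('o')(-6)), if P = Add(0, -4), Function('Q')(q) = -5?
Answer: Rational(17, 2) ≈ 8.5000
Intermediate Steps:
P = -4
Mul(Add(Function('Q')(6), Mul(Mul(3, 1), P)), Function('o')(-6)) = Mul(Add(-5, Mul(Mul(3, 1), -4)), Pow(Add(4, -6), -1)) = Mul(Add(-5, Mul(3, -4)), Pow(-2, -1)) = Mul(Add(-5, -12), Rational(-1, 2)) = Mul(-17, Rational(-1, 2)) = Rational(17, 2)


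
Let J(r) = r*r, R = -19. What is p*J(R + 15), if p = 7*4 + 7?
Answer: 560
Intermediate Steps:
J(r) = r²
p = 35 (p = 28 + 7 = 35)
p*J(R + 15) = 35*(-19 + 15)² = 35*(-4)² = 35*16 = 560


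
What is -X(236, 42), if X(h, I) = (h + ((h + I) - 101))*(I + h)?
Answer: -114814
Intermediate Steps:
X(h, I) = (I + h)*(-101 + I + 2*h) (X(h, I) = (h + ((I + h) - 101))*(I + h) = (h + (-101 + I + h))*(I + h) = (-101 + I + 2*h)*(I + h) = (I + h)*(-101 + I + 2*h))
-X(236, 42) = -(42² - 101*42 - 101*236 + 2*236² + 3*42*236) = -(1764 - 4242 - 23836 + 2*55696 + 29736) = -(1764 - 4242 - 23836 + 111392 + 29736) = -1*114814 = -114814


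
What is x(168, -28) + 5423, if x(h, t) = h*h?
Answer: 33647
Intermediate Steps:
x(h, t) = h**2
x(168, -28) + 5423 = 168**2 + 5423 = 28224 + 5423 = 33647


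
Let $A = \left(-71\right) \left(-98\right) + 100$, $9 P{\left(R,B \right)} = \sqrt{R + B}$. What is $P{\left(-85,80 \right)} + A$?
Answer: $7058 + \frac{i \sqrt{5}}{9} \approx 7058.0 + 0.24845 i$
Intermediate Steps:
$P{\left(R,B \right)} = \frac{\sqrt{B + R}}{9}$ ($P{\left(R,B \right)} = \frac{\sqrt{R + B}}{9} = \frac{\sqrt{B + R}}{9}$)
$A = 7058$ ($A = 6958 + 100 = 7058$)
$P{\left(-85,80 \right)} + A = \frac{\sqrt{80 - 85}}{9} + 7058 = \frac{\sqrt{-5}}{9} + 7058 = \frac{i \sqrt{5}}{9} + 7058 = 7058 + \frac{i \sqrt{5}}{9}$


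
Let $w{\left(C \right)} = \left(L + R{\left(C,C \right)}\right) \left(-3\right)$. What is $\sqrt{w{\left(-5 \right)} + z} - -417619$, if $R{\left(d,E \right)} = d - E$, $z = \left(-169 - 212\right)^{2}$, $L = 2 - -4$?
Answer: $417619 + 3 \sqrt{16127} \approx 4.18 \cdot 10^{5}$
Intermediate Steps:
$L = 6$ ($L = 2 + 4 = 6$)
$z = 145161$ ($z = \left(-381\right)^{2} = 145161$)
$w{\left(C \right)} = -18$ ($w{\left(C \right)} = \left(6 + \left(C - C\right)\right) \left(-3\right) = \left(6 + 0\right) \left(-3\right) = 6 \left(-3\right) = -18$)
$\sqrt{w{\left(-5 \right)} + z} - -417619 = \sqrt{-18 + 145161} - -417619 = \sqrt{145143} + 417619 = 3 \sqrt{16127} + 417619 = 417619 + 3 \sqrt{16127}$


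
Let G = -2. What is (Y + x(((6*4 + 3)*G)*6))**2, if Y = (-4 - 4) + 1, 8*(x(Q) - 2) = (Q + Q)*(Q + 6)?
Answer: 663217009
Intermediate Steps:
x(Q) = 2 + Q*(6 + Q)/4 (x(Q) = 2 + ((Q + Q)*(Q + 6))/8 = 2 + ((2*Q)*(6 + Q))/8 = 2 + (2*Q*(6 + Q))/8 = 2 + Q*(6 + Q)/4)
Y = -7 (Y = -8 + 1 = -7)
(Y + x(((6*4 + 3)*G)*6))**2 = (-7 + (2 + (((6*4 + 3)*(-2))*6)**2/4 + 3*(((6*4 + 3)*(-2))*6)/2))**2 = (-7 + (2 + (((24 + 3)*(-2))*6)**2/4 + 3*(((24 + 3)*(-2))*6)/2))**2 = (-7 + (2 + ((27*(-2))*6)**2/4 + 3*((27*(-2))*6)/2))**2 = (-7 + (2 + (-54*6)**2/4 + 3*(-54*6)/2))**2 = (-7 + (2 + (1/4)*(-324)**2 + (3/2)*(-324)))**2 = (-7 + (2 + (1/4)*104976 - 486))**2 = (-7 + (2 + 26244 - 486))**2 = (-7 + 25760)**2 = 25753**2 = 663217009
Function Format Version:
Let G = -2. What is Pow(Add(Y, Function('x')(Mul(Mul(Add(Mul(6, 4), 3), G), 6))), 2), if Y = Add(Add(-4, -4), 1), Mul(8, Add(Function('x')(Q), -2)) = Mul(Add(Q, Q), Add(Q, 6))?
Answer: 663217009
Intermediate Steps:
Function('x')(Q) = Add(2, Mul(Rational(1, 4), Q, Add(6, Q))) (Function('x')(Q) = Add(2, Mul(Rational(1, 8), Mul(Add(Q, Q), Add(Q, 6)))) = Add(2, Mul(Rational(1, 8), Mul(Mul(2, Q), Add(6, Q)))) = Add(2, Mul(Rational(1, 8), Mul(2, Q, Add(6, Q)))) = Add(2, Mul(Rational(1, 4), Q, Add(6, Q))))
Y = -7 (Y = Add(-8, 1) = -7)
Pow(Add(Y, Function('x')(Mul(Mul(Add(Mul(6, 4), 3), G), 6))), 2) = Pow(Add(-7, Add(2, Mul(Rational(1, 4), Pow(Mul(Mul(Add(Mul(6, 4), 3), -2), 6), 2)), Mul(Rational(3, 2), Mul(Mul(Add(Mul(6, 4), 3), -2), 6)))), 2) = Pow(Add(-7, Add(2, Mul(Rational(1, 4), Pow(Mul(Mul(Add(24, 3), -2), 6), 2)), Mul(Rational(3, 2), Mul(Mul(Add(24, 3), -2), 6)))), 2) = Pow(Add(-7, Add(2, Mul(Rational(1, 4), Pow(Mul(Mul(27, -2), 6), 2)), Mul(Rational(3, 2), Mul(Mul(27, -2), 6)))), 2) = Pow(Add(-7, Add(2, Mul(Rational(1, 4), Pow(Mul(-54, 6), 2)), Mul(Rational(3, 2), Mul(-54, 6)))), 2) = Pow(Add(-7, Add(2, Mul(Rational(1, 4), Pow(-324, 2)), Mul(Rational(3, 2), -324))), 2) = Pow(Add(-7, Add(2, Mul(Rational(1, 4), 104976), -486)), 2) = Pow(Add(-7, Add(2, 26244, -486)), 2) = Pow(Add(-7, 25760), 2) = Pow(25753, 2) = 663217009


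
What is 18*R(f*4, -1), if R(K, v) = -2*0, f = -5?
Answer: 0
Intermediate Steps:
R(K, v) = 0
18*R(f*4, -1) = 18*0 = 0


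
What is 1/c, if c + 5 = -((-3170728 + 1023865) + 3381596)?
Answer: -1/1234738 ≈ -8.0989e-7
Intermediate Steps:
c = -1234738 (c = -5 - ((-3170728 + 1023865) + 3381596) = -5 - (-2146863 + 3381596) = -5 - 1*1234733 = -5 - 1234733 = -1234738)
1/c = 1/(-1234738) = -1/1234738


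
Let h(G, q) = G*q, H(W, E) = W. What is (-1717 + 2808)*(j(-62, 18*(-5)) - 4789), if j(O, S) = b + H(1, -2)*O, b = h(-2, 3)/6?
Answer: -5293532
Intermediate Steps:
b = -1 (b = -2*3/6 = -6*1/6 = -1)
j(O, S) = -1 + O (j(O, S) = -1 + 1*O = -1 + O)
(-1717 + 2808)*(j(-62, 18*(-5)) - 4789) = (-1717 + 2808)*((-1 - 62) - 4789) = 1091*(-63 - 4789) = 1091*(-4852) = -5293532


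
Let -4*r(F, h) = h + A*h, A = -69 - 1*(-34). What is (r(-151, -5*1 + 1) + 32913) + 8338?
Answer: 41217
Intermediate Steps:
A = -35 (A = -69 + 34 = -35)
r(F, h) = 17*h/2 (r(F, h) = -(h - 35*h)/4 = -(-17)*h/2 = 17*h/2)
(r(-151, -5*1 + 1) + 32913) + 8338 = (17*(-5*1 + 1)/2 + 32913) + 8338 = (17*(-5 + 1)/2 + 32913) + 8338 = ((17/2)*(-4) + 32913) + 8338 = (-34 + 32913) + 8338 = 32879 + 8338 = 41217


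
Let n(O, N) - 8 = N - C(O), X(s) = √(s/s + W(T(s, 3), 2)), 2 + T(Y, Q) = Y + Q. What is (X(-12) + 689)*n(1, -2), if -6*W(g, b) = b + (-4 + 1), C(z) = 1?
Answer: 3445 + 5*√42/6 ≈ 3450.4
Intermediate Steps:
T(Y, Q) = -2 + Q + Y (T(Y, Q) = -2 + (Y + Q) = -2 + (Q + Y) = -2 + Q + Y)
W(g, b) = ½ - b/6 (W(g, b) = -(b + (-4 + 1))/6 = -(b - 3)/6 = -(-3 + b)/6 = ½ - b/6)
X(s) = √42/6 (X(s) = √(s/s + (½ - ⅙*2)) = √(1 + (½ - ⅓)) = √(1 + ⅙) = √(7/6) = √42/6)
n(O, N) = 7 + N (n(O, N) = 8 + (N - 1*1) = 8 + (N - 1) = 8 + (-1 + N) = 7 + N)
(X(-12) + 689)*n(1, -2) = (√42/6 + 689)*(7 - 2) = (689 + √42/6)*5 = 3445 + 5*√42/6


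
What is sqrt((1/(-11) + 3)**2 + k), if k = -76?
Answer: 6*I*sqrt(227)/11 ≈ 8.2181*I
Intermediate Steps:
sqrt((1/(-11) + 3)**2 + k) = sqrt((1/(-11) + 3)**2 - 76) = sqrt((-1/11 + 3)**2 - 76) = sqrt((32/11)**2 - 76) = sqrt(1024/121 - 76) = sqrt(-8172/121) = 6*I*sqrt(227)/11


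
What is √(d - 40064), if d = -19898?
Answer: I*√59962 ≈ 244.87*I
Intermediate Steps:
√(d - 40064) = √(-19898 - 40064) = √(-59962) = I*√59962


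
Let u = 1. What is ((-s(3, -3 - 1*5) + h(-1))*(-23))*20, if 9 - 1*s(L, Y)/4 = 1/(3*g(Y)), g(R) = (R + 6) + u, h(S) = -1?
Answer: 52900/3 ≈ 17633.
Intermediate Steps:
g(R) = 7 + R (g(R) = (R + 6) + 1 = (6 + R) + 1 = 7 + R)
s(L, Y) = 36 - 4/(21 + 3*Y) (s(L, Y) = 36 - 4*1/(3*(7 + Y)) = 36 - 4/(21 + 3*Y))
((-s(3, -3 - 1*5) + h(-1))*(-23))*20 = ((-4*(188 + 27*(-3 - 1*5))/(3*(7 + (-3 - 1*5))) - 1)*(-23))*20 = ((-4*(188 + 27*(-3 - 5))/(3*(7 + (-3 - 5))) - 1)*(-23))*20 = ((-4*(188 + 27*(-8))/(3*(7 - 8)) - 1)*(-23))*20 = ((-4*(188 - 216)/(3*(-1)) - 1)*(-23))*20 = ((-4*(-1)*(-28)/3 - 1)*(-23))*20 = ((-1*112/3 - 1)*(-23))*20 = ((-112/3 - 1)*(-23))*20 = -115/3*(-23)*20 = (2645/3)*20 = 52900/3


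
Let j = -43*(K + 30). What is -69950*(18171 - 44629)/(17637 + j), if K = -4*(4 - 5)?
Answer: 74029484/647 ≈ 1.1442e+5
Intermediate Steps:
K = 4 (K = -4*(-1) = 4)
j = -1462 (j = -43*(4 + 30) = -43*34 = -1462)
-69950*(18171 - 44629)/(17637 + j) = -69950*(18171 - 44629)/(17637 - 1462) = -69950/(16175/(-26458)) = -69950/(16175*(-1/26458)) = -69950/(-16175/26458) = -69950*(-26458/16175) = 74029484/647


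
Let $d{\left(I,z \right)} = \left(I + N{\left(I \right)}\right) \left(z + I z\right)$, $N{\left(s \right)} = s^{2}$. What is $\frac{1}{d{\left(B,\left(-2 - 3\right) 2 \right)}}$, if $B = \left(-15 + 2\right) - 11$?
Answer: $\frac{1}{126960} \approx 7.8765 \cdot 10^{-6}$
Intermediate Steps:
$B = -24$ ($B = -13 - 11 = -24$)
$d{\left(I,z \right)} = \left(I + I^{2}\right) \left(z + I z\right)$
$\frac{1}{d{\left(B,\left(-2 - 3\right) 2 \right)}} = \frac{1}{\left(-24\right) \left(-2 - 3\right) 2 \left(1 + \left(-24\right)^{2} + 2 \left(-24\right)\right)} = \frac{1}{\left(-24\right) \left(\left(-5\right) 2\right) \left(1 + 576 - 48\right)} = \frac{1}{\left(-24\right) \left(-10\right) 529} = \frac{1}{126960}$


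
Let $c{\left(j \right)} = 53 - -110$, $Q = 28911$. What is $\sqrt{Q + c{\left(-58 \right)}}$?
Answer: $\sqrt{29074} \approx 170.51$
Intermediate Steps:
$c{\left(j \right)} = 163$ ($c{\left(j \right)} = 53 + 110 = 163$)
$\sqrt{Q + c{\left(-58 \right)}} = \sqrt{28911 + 163} = \sqrt{29074}$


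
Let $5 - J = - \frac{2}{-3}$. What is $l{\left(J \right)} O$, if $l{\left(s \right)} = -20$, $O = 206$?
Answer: $-4120$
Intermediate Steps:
$J = \frac{13}{3}$ ($J = 5 - - \frac{2}{-3} = 5 - \left(-2\right) \left(- \frac{1}{3}\right) = 5 - \frac{2}{3} = \frac{13}{3} \approx 4.3333$)
$l{\left(J \right)} O = \left(-20\right) 206 = -4120$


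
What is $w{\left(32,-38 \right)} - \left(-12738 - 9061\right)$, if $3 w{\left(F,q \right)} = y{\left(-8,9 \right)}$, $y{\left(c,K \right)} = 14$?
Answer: $\frac{65411}{3} \approx 21804.0$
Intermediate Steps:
$w{\left(F,q \right)} = \frac{14}{3}$ ($w{\left(F,q \right)} = \frac{1}{3} \cdot 14 = \frac{14}{3}$)
$w{\left(32,-38 \right)} - \left(-12738 - 9061\right) = \frac{14}{3} - \left(-12738 - 9061\right) = \frac{14}{3} - -21799 = \frac{14}{3} + 21799 = \frac{65411}{3}$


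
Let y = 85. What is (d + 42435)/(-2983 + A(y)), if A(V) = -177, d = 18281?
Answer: -15179/790 ≈ -19.214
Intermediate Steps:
(d + 42435)/(-2983 + A(y)) = (18281 + 42435)/(-2983 - 177) = 60716/(-3160) = 60716*(-1/3160) = -15179/790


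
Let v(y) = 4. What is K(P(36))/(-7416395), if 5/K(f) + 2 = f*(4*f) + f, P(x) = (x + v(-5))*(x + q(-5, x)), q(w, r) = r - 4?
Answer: -1/43899596966722 ≈ -2.2779e-14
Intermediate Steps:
q(w, r) = -4 + r
P(x) = (-4 + 2*x)*(4 + x) (P(x) = (x + 4)*(x + (-4 + x)) = (4 + x)*(-4 + 2*x) = (-4 + 2*x)*(4 + x))
K(f) = 5/(-2 + f + 4*f**2) (K(f) = 5/(-2 + (f*(4*f) + f)) = 5/(-2 + (4*f**2 + f)) = 5/(-2 + (f + 4*f**2)) = 5/(-2 + f + 4*f**2))
K(P(36))/(-7416395) = (5/(-2 + (-16 + 2*36**2 + 4*36) + 4*(-16 + 2*36**2 + 4*36)**2))/(-7416395) = (5/(-2 + (-16 + 2*1296 + 144) + 4*(-16 + 2*1296 + 144)**2))*(-1/7416395) = (5/(-2 + (-16 + 2592 + 144) + 4*(-16 + 2592 + 144)**2))*(-1/7416395) = (5/(-2 + 2720 + 4*2720**2))*(-1/7416395) = (5/(-2 + 2720 + 4*7398400))*(-1/7416395) = (5/(-2 + 2720 + 29593600))*(-1/7416395) = (5/29596318)*(-1/7416395) = -1/43899596966722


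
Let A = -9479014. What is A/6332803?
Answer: -9479014/6332803 ≈ -1.4968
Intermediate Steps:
A/6332803 = -9479014/6332803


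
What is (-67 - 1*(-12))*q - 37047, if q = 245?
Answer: -50522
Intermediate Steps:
(-67 - 1*(-12))*q - 37047 = (-67 - 1*(-12))*245 - 37047 = (-67 + 12)*245 - 37047 = -55*245 - 37047 = -13475 - 37047 = -50522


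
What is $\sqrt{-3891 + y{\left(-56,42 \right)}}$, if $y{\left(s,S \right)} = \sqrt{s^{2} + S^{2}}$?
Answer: $i \sqrt{3821} \approx 61.814 i$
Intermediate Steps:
$y{\left(s,S \right)} = \sqrt{S^{2} + s^{2}}$
$\sqrt{-3891 + y{\left(-56,42 \right)}} = \sqrt{-3891 + \sqrt{42^{2} + \left(-56\right)^{2}}} = \sqrt{-3891 + \sqrt{1764 + 3136}} = \sqrt{-3891 + \sqrt{4900}} = \sqrt{-3891 + 70} = \sqrt{-3821} = i \sqrt{3821}$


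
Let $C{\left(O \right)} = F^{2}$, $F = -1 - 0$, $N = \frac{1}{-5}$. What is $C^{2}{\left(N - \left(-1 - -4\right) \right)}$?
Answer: $1$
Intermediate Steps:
$N = - \frac{1}{5} \approx -0.2$
$F = -1$ ($F = -1 + 0 = -1$)
$C{\left(O \right)} = 1$ ($C{\left(O \right)} = \left(-1\right)^{2} = 1$)
$C^{2}{\left(N - \left(-1 - -4\right) \right)} = 1^{2} = 1$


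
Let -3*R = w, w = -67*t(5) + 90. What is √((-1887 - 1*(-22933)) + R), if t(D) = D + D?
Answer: √191154/3 ≈ 145.74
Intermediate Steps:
t(D) = 2*D
w = -580 (w = -134*5 + 90 = -67*10 + 90 = -670 + 90 = -580)
R = 580/3 (R = -⅓*(-580) = 580/3 ≈ 193.33)
√((-1887 - 1*(-22933)) + R) = √((-1887 - 1*(-22933)) + 580/3) = √((-1887 + 22933) + 580/3) = √(21046 + 580/3) = √(63718/3) = √191154/3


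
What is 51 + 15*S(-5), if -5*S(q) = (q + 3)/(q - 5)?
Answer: 252/5 ≈ 50.400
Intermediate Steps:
S(q) = -(3 + q)/(5*(-5 + q)) (S(q) = -(q + 3)/(5*(q - 5)) = -(3 + q)/(5*(-5 + q)))
51 + 15*S(-5) = 51 + 15*((-3 - 1*(-5))/(5*(-5 - 5))) = 51 + 15*((1/5)*(-3 + 5)/(-10)) = 51 + 15*((1/5)*(-1/10)*2) = 51 + 15*(-1/25) = 51 - 3/5 = 252/5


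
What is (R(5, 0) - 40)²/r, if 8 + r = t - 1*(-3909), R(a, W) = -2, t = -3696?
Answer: 1764/205 ≈ 8.6049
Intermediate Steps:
r = 205 (r = -8 + (-3696 - 1*(-3909)) = -8 + (-3696 + 3909) = -8 + 213 = 205)
(R(5, 0) - 40)²/r = (-2 - 40)²/205 = (-42)²*(1/205) = 1764*(1/205) = 1764/205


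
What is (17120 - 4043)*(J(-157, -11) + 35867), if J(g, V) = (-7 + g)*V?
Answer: 492623667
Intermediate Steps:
J(g, V) = V*(-7 + g)
(17120 - 4043)*(J(-157, -11) + 35867) = (17120 - 4043)*(-11*(-7 - 157) + 35867) = 13077*(-11*(-164) + 35867) = 13077*(1804 + 35867) = 13077*37671 = 492623667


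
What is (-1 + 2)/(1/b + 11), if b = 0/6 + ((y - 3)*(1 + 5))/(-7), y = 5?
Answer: 12/125 ≈ 0.096000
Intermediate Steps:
b = -12/7 (b = 0/6 + ((5 - 3)*(1 + 5))/(-7) = 0*(⅙) + (2*6)*(-⅐) = 0 + 12*(-⅐) = 0 - 12/7 = -12/7 ≈ -1.7143)
(-1 + 2)/(1/b + 11) = (-1 + 2)/(1/(-12/7) + 11) = 1/(-7/12 + 11) = 1/(125/12) = 1*(12/125) = 12/125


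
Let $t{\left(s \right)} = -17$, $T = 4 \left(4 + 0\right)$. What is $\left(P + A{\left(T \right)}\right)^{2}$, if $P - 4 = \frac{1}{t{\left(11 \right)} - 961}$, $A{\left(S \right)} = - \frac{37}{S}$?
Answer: $\frac{174108025}{61214976} \approx 2.8442$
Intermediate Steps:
$T = 16$ ($T = 4 \cdot 4 = 16$)
$P = \frac{3911}{978}$ ($P = 4 + \frac{1}{-17 - 961} = 4 + \frac{1}{-978} = 4 - \frac{1}{978} = \frac{3911}{978} \approx 3.999$)
$\left(P + A{\left(T \right)}\right)^{2} = \left(\frac{3911}{978} - \frac{37}{16}\right)^{2} = \left(\frac{13195}{7824}\right)^{2} = \frac{174108025}{61214976}$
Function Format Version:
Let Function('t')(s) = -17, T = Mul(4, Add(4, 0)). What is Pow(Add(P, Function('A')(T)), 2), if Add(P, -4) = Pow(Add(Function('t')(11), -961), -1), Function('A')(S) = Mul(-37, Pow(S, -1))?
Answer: Rational(174108025, 61214976) ≈ 2.8442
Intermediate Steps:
T = 16 (T = Mul(4, 4) = 16)
P = Rational(3911, 978) (P = Add(4, Pow(Add(-17, -961), -1)) = Add(4, Pow(-978, -1)) = Add(4, Rational(-1, 978)) = Rational(3911, 978) ≈ 3.9990)
Pow(Add(P, Function('A')(T)), 2) = Pow(Add(Rational(3911, 978), Mul(-37, Pow(16, -1))), 2) = Pow(Add(Rational(3911, 978), Mul(-37, Rational(1, 16))), 2) = Pow(Add(Rational(3911, 978), Rational(-37, 16)), 2) = Pow(Rational(13195, 7824), 2) = Rational(174108025, 61214976)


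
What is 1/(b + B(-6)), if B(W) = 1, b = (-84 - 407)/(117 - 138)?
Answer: 21/512 ≈ 0.041016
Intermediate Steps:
b = 491/21 (b = -491/(-21) = -491*(-1/21) = 491/21 ≈ 23.381)
1/(b + B(-6)) = 1/(491/21 + 1) = 1/(512/21) = 21/512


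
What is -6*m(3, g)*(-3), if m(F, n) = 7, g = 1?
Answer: 126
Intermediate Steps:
-6*m(3, g)*(-3) = -6*7*(-3) = -42*(-3) = 126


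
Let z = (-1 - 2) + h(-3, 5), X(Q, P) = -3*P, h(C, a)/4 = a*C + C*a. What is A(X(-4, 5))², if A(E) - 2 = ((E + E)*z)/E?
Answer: 59536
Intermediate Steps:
h(C, a) = 8*C*a (h(C, a) = 4*(a*C + C*a) = 4*(C*a + C*a) = 4*(2*C*a) = 8*C*a)
z = -123 (z = (-1 - 2) + 8*(-3)*5 = -3 - 120 = -123)
A(E) = -244 (A(E) = 2 + ((E + E)*(-123))/E = 2 + ((2*E)*(-123))/E = 2 + (-246*E)/E = 2 - 246 = -244)
A(X(-4, 5))² = (-244)² = 59536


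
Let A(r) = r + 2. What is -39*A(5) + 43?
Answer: -230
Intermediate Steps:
A(r) = 2 + r
-39*A(5) + 43 = -39*(2 + 5) + 43 = -39*7 + 43 = -273 + 43 = -230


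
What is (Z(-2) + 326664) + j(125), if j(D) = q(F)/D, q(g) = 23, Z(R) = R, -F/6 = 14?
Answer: 40832773/125 ≈ 3.2666e+5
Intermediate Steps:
F = -84 (F = -6*14 = -84)
j(D) = 23/D
(Z(-2) + 326664) + j(125) = (-2 + 326664) + 23/125 = 326662 + 23*(1/125) = 326662 + 23/125 = 40832773/125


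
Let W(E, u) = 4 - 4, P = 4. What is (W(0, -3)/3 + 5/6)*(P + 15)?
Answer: 95/6 ≈ 15.833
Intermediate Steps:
W(E, u) = 0
(W(0, -3)/3 + 5/6)*(P + 15) = (0/3 + 5/6)*(4 + 15) = (0*(1/3) + 5*(1/6))*19 = (0 + 5/6)*19 = (5/6)*19 = 95/6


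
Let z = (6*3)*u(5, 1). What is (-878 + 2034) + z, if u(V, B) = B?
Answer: 1174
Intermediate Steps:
z = 18 (z = (6*3)*1 = 18*1 = 18)
(-878 + 2034) + z = (-878 + 2034) + 18 = 1156 + 18 = 1174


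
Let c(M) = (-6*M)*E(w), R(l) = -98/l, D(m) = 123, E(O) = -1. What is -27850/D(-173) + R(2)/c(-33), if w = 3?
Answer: -1836091/8118 ≈ -226.18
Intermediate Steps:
c(M) = 6*M (c(M) = -6*M*(-1) = 6*M)
-27850/D(-173) + R(2)/c(-33) = -27850/123 + (-98/2)/((6*(-33))) = -27850*1/123 - 98*½/(-198) = -27850/123 - 49*(-1/198) = -27850/123 + 49/198 = -1836091/8118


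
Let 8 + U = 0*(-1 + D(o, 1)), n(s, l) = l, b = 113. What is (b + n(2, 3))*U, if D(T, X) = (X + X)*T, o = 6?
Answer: -928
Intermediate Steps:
D(T, X) = 2*T*X (D(T, X) = (2*X)*T = 2*T*X)
U = -8 (U = -8 + 0*(-1 + 2*6*1) = -8 + 0*(-1 + 12) = -8 + 0*11 = -8 + 0 = -8)
(b + n(2, 3))*U = (113 + 3)*(-8) = 116*(-8) = -928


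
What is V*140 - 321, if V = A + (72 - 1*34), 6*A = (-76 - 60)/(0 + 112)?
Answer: 14912/3 ≈ 4970.7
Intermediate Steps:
A = -17/84 (A = ((-76 - 60)/(0 + 112))/6 = (-136/112)/6 = (-136*1/112)/6 = (⅙)*(-17/14) = -17/84 ≈ -0.20238)
V = 3175/84 (V = -17/84 + (72 - 1*34) = -17/84 + (72 - 34) = -17/84 + 38 = 3175/84 ≈ 37.798)
V*140 - 321 = (3175/84)*140 - 321 = 15875/3 - 321 = 14912/3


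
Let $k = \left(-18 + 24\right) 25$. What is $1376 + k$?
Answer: $1526$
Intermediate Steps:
$k = 150$ ($k = 6 \cdot 25 = 150$)
$1376 + k = 1376 + 150 = 1526$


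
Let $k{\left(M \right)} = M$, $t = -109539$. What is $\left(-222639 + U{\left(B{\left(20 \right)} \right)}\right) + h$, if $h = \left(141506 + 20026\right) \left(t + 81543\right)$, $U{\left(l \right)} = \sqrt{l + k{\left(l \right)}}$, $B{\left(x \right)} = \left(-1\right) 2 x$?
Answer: $-4522472511 + 4 i \sqrt{5} \approx -4.5225 \cdot 10^{9} + 8.9443 i$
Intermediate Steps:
$B{\left(x \right)} = - 2 x$
$U{\left(l \right)} = \sqrt{2} \sqrt{l}$ ($U{\left(l \right)} = \sqrt{l + l} = \sqrt{2 l} = \sqrt{2} \sqrt{l}$)
$h = -4522249872$ ($h = \left(141506 + 20026\right) \left(-109539 + 81543\right) = 161532 \left(-27996\right) = -4522249872$)
$\left(-222639 + U{\left(B{\left(20 \right)} \right)}\right) + h = \left(-222639 + \sqrt{2} \sqrt{\left(-2\right) 20}\right) - 4522249872 = \left(-222639 + \sqrt{2} \sqrt{-40}\right) - 4522249872 = \left(-222639 + \sqrt{2} \cdot 2 i \sqrt{10}\right) - 4522249872 = \left(-222639 + 4 i \sqrt{5}\right) - 4522249872 = -4522472511 + 4 i \sqrt{5}$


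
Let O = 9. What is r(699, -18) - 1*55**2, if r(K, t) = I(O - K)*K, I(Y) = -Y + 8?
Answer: 484877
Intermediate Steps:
I(Y) = 8 - Y
r(K, t) = K*(-1 + K) (r(K, t) = (8 - (9 - K))*K = (8 + (-9 + K))*K = (-1 + K)*K = K*(-1 + K))
r(699, -18) - 1*55**2 = 699*(-1 + 699) - 1*55**2 = 699*698 - 1*3025 = 487902 - 3025 = 484877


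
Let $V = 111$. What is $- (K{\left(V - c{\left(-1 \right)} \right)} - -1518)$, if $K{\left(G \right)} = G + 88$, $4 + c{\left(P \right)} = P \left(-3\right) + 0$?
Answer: $-1718$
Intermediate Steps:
$c{\left(P \right)} = -4 - 3 P$ ($c{\left(P \right)} = -4 + \left(P \left(-3\right) + 0\right) = -4 + \left(- 3 P + 0\right) = -4 - 3 P$)
$K{\left(G \right)} = 88 + G$
$- (K{\left(V - c{\left(-1 \right)} \right)} - -1518) = - (\left(88 + \left(111 - \left(-4 - -3\right)\right)\right) - -1518) = - (\left(88 + \left(111 - \left(-4 + 3\right)\right)\right) + 1518) = - (\left(88 + \left(111 - -1\right)\right) + 1518) = - (\left(88 + \left(111 + 1\right)\right) + 1518) = - (\left(88 + 112\right) + 1518) = - (200 + 1518) = \left(-1\right) 1718 = -1718$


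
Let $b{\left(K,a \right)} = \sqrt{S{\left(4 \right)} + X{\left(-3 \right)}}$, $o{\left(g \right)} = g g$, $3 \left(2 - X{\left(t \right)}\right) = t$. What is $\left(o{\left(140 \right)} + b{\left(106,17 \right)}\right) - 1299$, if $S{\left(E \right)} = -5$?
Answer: $18301 + i \sqrt{2} \approx 18301.0 + 1.4142 i$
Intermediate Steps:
$X{\left(t \right)} = 2 - \frac{t}{3}$
$o{\left(g \right)} = g^{2}$
$b{\left(K,a \right)} = i \sqrt{2}$ ($b{\left(K,a \right)} = \sqrt{-5 + \left(2 - -1\right)} = \sqrt{-5 + \left(2 + 1\right)} = \sqrt{-5 + 3} = \sqrt{-2} = i \sqrt{2}$)
$\left(o{\left(140 \right)} + b{\left(106,17 \right)}\right) - 1299 = \left(140^{2} + i \sqrt{2}\right) - 1299 = \left(19600 + i \sqrt{2}\right) - 1299 = 18301 + i \sqrt{2}$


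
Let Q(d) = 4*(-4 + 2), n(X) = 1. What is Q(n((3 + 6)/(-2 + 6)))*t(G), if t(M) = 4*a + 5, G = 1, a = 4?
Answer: -168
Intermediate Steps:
t(M) = 21 (t(M) = 4*4 + 5 = 16 + 5 = 21)
Q(d) = -8 (Q(d) = 4*(-2) = -8)
Q(n((3 + 6)/(-2 + 6)))*t(G) = -8*21 = -168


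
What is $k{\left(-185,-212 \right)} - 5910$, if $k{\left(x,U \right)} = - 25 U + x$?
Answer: $-795$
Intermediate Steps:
$k{\left(x,U \right)} = x - 25 U$
$k{\left(-185,-212 \right)} - 5910 = \left(-185 - -5300\right) - 5910 = \left(-185 + 5300\right) - 5910 = 5115 - 5910 = -795$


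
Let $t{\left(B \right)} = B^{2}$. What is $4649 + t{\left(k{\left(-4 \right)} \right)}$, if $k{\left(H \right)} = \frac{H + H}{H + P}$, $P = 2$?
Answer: $4665$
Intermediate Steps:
$k{\left(H \right)} = \frac{2 H}{2 + H}$ ($k{\left(H \right)} = \frac{H + H}{H + 2} = \frac{2 H}{2 + H}$)
$4649 + t{\left(k{\left(-4 \right)} \right)} = 4649 + \left(2 \left(-4\right) \frac{1}{2 - 4}\right)^{2} = 4649 + \left(2 \left(-4\right) \frac{1}{-2}\right)^{2} = 4649 + \left(2 \left(-4\right) \left(- \frac{1}{2}\right)\right)^{2} = 4649 + 4^{2} = 4649 + 16 = 4665$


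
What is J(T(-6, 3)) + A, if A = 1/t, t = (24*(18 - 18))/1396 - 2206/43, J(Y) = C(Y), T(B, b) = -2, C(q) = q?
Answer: -4455/2206 ≈ -2.0195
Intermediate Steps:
J(Y) = Y
t = -2206/43 (t = (24*0)*(1/1396) - 2206*1/43 = 0*(1/1396) - 2206/43 = 0 - 2206/43 = -2206/43 ≈ -51.302)
A = -43/2206 (A = 1/(-2206/43) = -43/2206 ≈ -0.019492)
J(T(-6, 3)) + A = -2 - 43/2206 = -4455/2206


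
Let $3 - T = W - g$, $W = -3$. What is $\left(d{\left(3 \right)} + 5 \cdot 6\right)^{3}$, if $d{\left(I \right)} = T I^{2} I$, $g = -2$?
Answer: $2628072$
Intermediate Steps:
$T = 4$ ($T = 3 - \left(-3 - -2\right) = 3 - \left(-3 + 2\right) = 3 - -1 = 3 + 1 = 4$)
$d{\left(I \right)} = 4 I^{3}$ ($d{\left(I \right)} = 4 I^{2} I = 4 I^{3}$)
$\left(d{\left(3 \right)} + 5 \cdot 6\right)^{3} = \left(4 \cdot 3^{3} + 5 \cdot 6\right)^{3} = \left(4 \cdot 27 + 30\right)^{3} = \left(108 + 30\right)^{3} = 138^{3} = 2628072$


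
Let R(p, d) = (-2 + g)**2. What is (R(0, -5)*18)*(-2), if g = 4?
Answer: -144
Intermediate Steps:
R(p, d) = 4 (R(p, d) = (-2 + 4)**2 = 2**2 = 4)
(R(0, -5)*18)*(-2) = (4*18)*(-2) = 72*(-2) = -144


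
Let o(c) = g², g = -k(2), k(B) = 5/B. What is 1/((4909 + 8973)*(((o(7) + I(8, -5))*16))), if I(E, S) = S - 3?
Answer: -1/388696 ≈ -2.5727e-6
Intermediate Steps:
I(E, S) = -3 + S
g = -5/2 ≈ -2.5000
o(c) = 25/4 (o(c) = (-5/2)² = 25/4)
1/((4909 + 8973)*(((o(7) + I(8, -5))*16))) = 1/((4909 + 8973)*(((25/4 + (-3 - 5))*16))) = 1/(13882*(((25/4 - 8)*16))) = 1/(13882*((-7/4*16))) = (1/13882)/(-28) = (1/13882)*(-1/28) = -1/388696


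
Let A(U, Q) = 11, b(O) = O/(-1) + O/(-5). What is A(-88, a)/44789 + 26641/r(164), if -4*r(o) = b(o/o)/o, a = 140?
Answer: 1956886948393/134367 ≈ 1.4564e+7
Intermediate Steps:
b(O) = -6*O/5 (b(O) = O*(-1) + O*(-1/5) = -O - O/5 = -6*O/5)
r(o) = 3/(10*o) (r(o) = -(-6*o/(5*o))/(4*o) = -(-6/5*1)/(4*o) = -(-3)/(10*o) = 3/(10*o))
A(-88, a)/44789 + 26641/r(164) = 11/44789 + 26641/(((3/10)/164)) = 11*(1/44789) + 26641/(((3/10)*(1/164))) = 11/44789 + 26641/(3/1640) = 11/44789 + 26641*(1640/3) = 11/44789 + 43691240/3 = 1956886948393/134367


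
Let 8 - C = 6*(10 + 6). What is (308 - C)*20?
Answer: 7920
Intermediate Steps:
C = -88 (C = 8 - 6*(10 + 6) = 8 - 6*16 = 8 - 1*96 = 8 - 96 = -88)
(308 - C)*20 = (308 - 1*(-88))*20 = (308 + 88)*20 = 396*20 = 7920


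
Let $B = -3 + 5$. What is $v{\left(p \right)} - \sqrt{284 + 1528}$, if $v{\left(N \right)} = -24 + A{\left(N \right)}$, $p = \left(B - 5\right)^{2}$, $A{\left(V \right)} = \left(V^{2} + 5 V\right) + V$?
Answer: $111 - 2 \sqrt{453} \approx 68.432$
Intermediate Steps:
$B = 2$
$A{\left(V \right)} = V^{2} + 6 V$
$p = 9$ ($p = \left(2 - 5\right)^{2} = \left(-3\right)^{2} = 9$)
$v{\left(N \right)} = -24 + N \left(6 + N\right)$
$v{\left(p \right)} - \sqrt{284 + 1528} = \left(-24 + 9 \left(6 + 9\right)\right) - \sqrt{284 + 1528} = \left(-24 + 9 \cdot 15\right) - \sqrt{1812} = \left(-24 + 135\right) - 2 \sqrt{453} = 111 - 2 \sqrt{453}$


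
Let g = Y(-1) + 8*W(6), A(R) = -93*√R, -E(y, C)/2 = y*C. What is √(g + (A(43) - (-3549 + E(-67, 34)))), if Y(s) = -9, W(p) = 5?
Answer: √(-976 - 93*√43) ≈ 39.823*I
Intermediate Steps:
E(y, C) = -2*C*y (E(y, C) = -2*y*C = -2*C*y)
g = 31 (g = -9 + 8*5 = -9 + 40 = 31)
√(g + (A(43) - (-3549 + E(-67, 34)))) = √(31 + (-93*√43 - (-3549 - 2*34*(-67)))) = √(31 + (-93*√43 - (-3549 + 4556))) = √(31 + (-93*√43 - 1*1007)) = √(31 + (-93*√43 - 1007)) = √(31 + (-1007 - 93*√43)) = √(-976 - 93*√43)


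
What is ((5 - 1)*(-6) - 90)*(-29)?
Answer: 3306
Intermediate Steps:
((5 - 1)*(-6) - 90)*(-29) = (4*(-6) - 90)*(-29) = (-24 - 90)*(-29) = -114*(-29) = 3306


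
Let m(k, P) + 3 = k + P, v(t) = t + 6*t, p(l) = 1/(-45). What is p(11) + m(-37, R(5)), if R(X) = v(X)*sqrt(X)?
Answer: -1801/45 + 35*sqrt(5) ≈ 38.240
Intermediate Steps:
p(l) = -1/45
v(t) = 7*t
R(X) = 7*X**(3/2) (R(X) = (7*X)*sqrt(X) = 7*X**(3/2))
m(k, P) = -3 + P + k (m(k, P) = -3 + (k + P) = -3 + (P + k) = -3 + P + k)
p(11) + m(-37, R(5)) = -1/45 + (-3 + 7*5**(3/2) - 37) = -1/45 + (-3 + 7*(5*sqrt(5)) - 37) = -1/45 + (-3 + 35*sqrt(5) - 37) = -1/45 + (-40 + 35*sqrt(5)) = -1801/45 + 35*sqrt(5)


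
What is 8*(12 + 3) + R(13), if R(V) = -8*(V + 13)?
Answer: -88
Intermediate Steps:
R(V) = -104 - 8*V (R(V) = -8*(13 + V) = -104 - 8*V)
8*(12 + 3) + R(13) = 8*(12 + 3) + (-104 - 8*13) = 8*15 + (-104 - 104) = 120 - 208 = -88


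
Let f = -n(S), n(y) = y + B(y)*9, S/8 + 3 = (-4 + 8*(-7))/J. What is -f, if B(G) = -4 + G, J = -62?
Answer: -6156/31 ≈ -198.58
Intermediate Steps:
S = -504/31 (S = -24 + 8*((-4 + 8*(-7))/(-62)) = -24 + 8*((-4 - 56)*(-1/62)) = -24 + 8*(-60*(-1/62)) = -24 + 8*(30/31) = -24 + 240/31 = -504/31 ≈ -16.258)
n(y) = -36 + 10*y (n(y) = y + (-4 + y)*9 = y + (-36 + 9*y) = -36 + 10*y)
f = 6156/31 (f = -(-36 + 10*(-504/31)) = -(-36 - 5040/31) = -1*(-6156/31) = 6156/31 ≈ 198.58)
-f = -1*6156/31 = -6156/31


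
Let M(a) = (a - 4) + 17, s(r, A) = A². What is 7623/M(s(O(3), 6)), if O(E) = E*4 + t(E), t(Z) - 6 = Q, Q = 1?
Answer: 1089/7 ≈ 155.57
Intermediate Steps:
t(Z) = 7 (t(Z) = 6 + 1 = 7)
O(E) = 7 + 4*E (O(E) = E*4 + 7 = 4*E + 7 = 7 + 4*E)
M(a) = 13 + a (M(a) = (-4 + a) + 17 = 13 + a)
7623/M(s(O(3), 6)) = 7623/(13 + 6²) = 7623/(13 + 36) = 7623/49 = 7623*(1/49) = 1089/7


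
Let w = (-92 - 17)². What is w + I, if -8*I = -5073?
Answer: 100121/8 ≈ 12515.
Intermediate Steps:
I = 5073/8 (I = -⅛*(-5073) = 5073/8 ≈ 634.13)
w = 11881 (w = (-109)² = 11881)
w + I = 11881 + 5073/8 = 100121/8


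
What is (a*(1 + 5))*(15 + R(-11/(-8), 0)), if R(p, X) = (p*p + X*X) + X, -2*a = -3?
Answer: 9729/64 ≈ 152.02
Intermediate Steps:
a = 3/2 (a = -½*(-3) = 3/2 ≈ 1.5000)
R(p, X) = X + X² + p² (R(p, X) = (p² + X²) + X = (X² + p²) + X = X + X² + p²)
(a*(1 + 5))*(15 + R(-11/(-8), 0)) = (3*(1 + 5)/2)*(15 + (0 + 0² + (-11/(-8))²)) = ((3/2)*6)*(15 + (0 + 0 + (-11*(-⅛))²)) = 9*(15 + (0 + 0 + (11/8)²)) = 9*(15 + (0 + 0 + 121/64)) = 9*(15 + 121/64) = 9*(1081/64) = 9729/64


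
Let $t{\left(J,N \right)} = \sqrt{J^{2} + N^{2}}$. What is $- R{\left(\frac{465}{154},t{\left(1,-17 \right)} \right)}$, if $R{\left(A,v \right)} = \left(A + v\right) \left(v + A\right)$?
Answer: $- \frac{7093865}{23716} - \frac{465 \sqrt{290}}{77} \approx -401.96$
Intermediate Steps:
$R{\left(A,v \right)} = \left(A + v\right)^{2}$ ($R{\left(A,v \right)} = \left(A + v\right) \left(A + v\right) = \left(A + v\right)^{2}$)
$- R{\left(\frac{465}{154},t{\left(1,-17 \right)} \right)} = - \left(\frac{465}{154} + \sqrt{1^{2} + \left(-17\right)^{2}}\right)^{2} = - \left(465 \cdot \frac{1}{154} + \sqrt{1 + 289}\right)^{2} = - \left(\frac{465}{154} + \sqrt{290}\right)^{2}$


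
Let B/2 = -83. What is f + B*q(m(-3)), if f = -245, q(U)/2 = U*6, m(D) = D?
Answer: 5731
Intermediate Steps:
q(U) = 12*U (q(U) = 2*(U*6) = 2*(6*U) = 12*U)
B = -166 (B = 2*(-83) = -166)
f + B*q(m(-3)) = -245 - 1992*(-3) = -245 - 166*(-36) = -245 + 5976 = 5731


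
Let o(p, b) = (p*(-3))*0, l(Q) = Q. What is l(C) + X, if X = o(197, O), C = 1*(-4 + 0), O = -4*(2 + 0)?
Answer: -4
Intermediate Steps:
O = -8 (O = -4*2 = -8)
C = -4 (C = 1*(-4) = -4)
o(p, b) = 0 (o(p, b) = -3*p*0 = 0)
X = 0
l(C) + X = -4 + 0 = -4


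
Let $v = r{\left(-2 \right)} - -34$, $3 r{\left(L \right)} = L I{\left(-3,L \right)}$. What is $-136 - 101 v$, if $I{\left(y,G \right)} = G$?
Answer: $- \frac{11114}{3} \approx -3704.7$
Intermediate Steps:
$r{\left(L \right)} = \frac{L^{2}}{3}$ ($r{\left(L \right)} = \frac{L L}{3} = \frac{L^{2}}{3}$)
$v = \frac{106}{3}$ ($v = \frac{\left(-2\right)^{2}}{3} - -34 = \frac{1}{3} \cdot 4 + 34 = \frac{4}{3} + 34 = \frac{106}{3} \approx 35.333$)
$-136 - 101 v = -136 - \frac{10706}{3} = - \frac{11114}{3}$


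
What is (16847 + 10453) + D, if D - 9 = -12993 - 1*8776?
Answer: 5540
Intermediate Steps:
D = -21760 (D = 9 + (-12993 - 1*8776) = 9 + (-12993 - 8776) = 9 - 21769 = -21760)
(16847 + 10453) + D = (16847 + 10453) - 21760 = 27300 - 21760 = 5540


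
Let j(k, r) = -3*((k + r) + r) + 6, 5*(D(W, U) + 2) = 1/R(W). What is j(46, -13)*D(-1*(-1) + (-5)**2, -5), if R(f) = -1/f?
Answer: 1944/5 ≈ 388.80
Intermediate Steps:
D(W, U) = -2 - W/5 (D(W, U) = -2 + 1/(5*((-1/W))) = -2 + (-W)/5 = -2 - W/5)
j(k, r) = 6 - 6*r - 3*k (j(k, r) = -3*(k + 2*r) + 6 = (-6*r - 3*k) + 6 = 6 - 6*r - 3*k)
j(46, -13)*D(-1*(-1) + (-5)**2, -5) = (6 - 6*(-13) - 3*46)*(-2 - (-1*(-1) + (-5)**2)/5) = (6 + 78 - 138)*(-2 - (1 + 25)/5) = -54*(-2 - 1/5*26) = -54*(-2 - 26/5) = -54*(-36/5) = 1944/5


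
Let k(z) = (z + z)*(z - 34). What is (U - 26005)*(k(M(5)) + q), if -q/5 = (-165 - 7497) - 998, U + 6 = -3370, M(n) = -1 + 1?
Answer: -1272197300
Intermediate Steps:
M(n) = 0
k(z) = 2*z*(-34 + z) (k(z) = (2*z)*(-34 + z) = 2*z*(-34 + z))
U = -3376 (U = -6 - 3370 = -3376)
q = 43300 (q = -5*((-165 - 7497) - 998) = -5*(-7662 - 998) = -5*(-8660) = 43300)
(U - 26005)*(k(M(5)) + q) = (-3376 - 26005)*(2*0*(-34 + 0) + 43300) = -29381*(2*0*(-34) + 43300) = -29381*(0 + 43300) = -29381*43300 = -1272197300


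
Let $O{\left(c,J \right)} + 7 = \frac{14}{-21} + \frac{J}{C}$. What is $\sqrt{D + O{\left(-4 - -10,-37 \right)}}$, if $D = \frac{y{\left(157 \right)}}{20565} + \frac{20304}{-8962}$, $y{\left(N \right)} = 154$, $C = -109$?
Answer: $\frac{i \sqrt{107454166058666436010}}{3348180795} \approx 3.096 i$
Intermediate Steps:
$D = - \frac{208085806}{92151765}$ ($D = \frac{154}{20565} + \frac{20304}{-8962} = 154 \cdot \frac{1}{20565} + 20304 \left(- \frac{1}{8962}\right) = \frac{154}{20565} - \frac{10152}{4481} = - \frac{208085806}{92151765} \approx -2.2581$)
$O{\left(c,J \right)} = - \frac{23}{3} - \frac{J}{109}$ ($O{\left(c,J \right)} = -7 + \left(\frac{14}{-21} + \frac{J}{-109}\right) = -7 + \left(14 \left(- \frac{1}{21}\right) + J \left(- \frac{1}{109}\right)\right) = -7 - \left(\frac{2}{3} + \frac{J}{109}\right) = - \frac{23}{3} - \frac{J}{109}$)
$\sqrt{D + O{\left(-4 - -10,-37 \right)}} = \sqrt{- \frac{208085806}{92151765} - \frac{2396}{327}} = \sqrt{- \frac{96279895834}{10044542385}} = \frac{i \sqrt{107454166058666436010}}{3348180795}$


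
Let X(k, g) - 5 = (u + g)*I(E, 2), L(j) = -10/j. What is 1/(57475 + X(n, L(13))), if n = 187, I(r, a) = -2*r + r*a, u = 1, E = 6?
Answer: 1/57480 ≈ 1.7397e-5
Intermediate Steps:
I(r, a) = -2*r + a*r
X(k, g) = 5 (X(k, g) = 5 + (1 + g)*(6*(-2 + 2)) = 5 + (1 + g)*(6*0) = 5 + (1 + g)*0 = 5 + 0 = 5)
1/(57475 + X(n, L(13))) = 1/(57475 + 5) = 1/57480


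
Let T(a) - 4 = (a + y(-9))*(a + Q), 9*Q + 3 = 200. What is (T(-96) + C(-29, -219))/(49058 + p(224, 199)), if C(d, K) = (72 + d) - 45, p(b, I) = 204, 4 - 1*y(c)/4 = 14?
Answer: 45365/221679 ≈ 0.20464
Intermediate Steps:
Q = 197/9 (Q = -1/3 + (1/9)*200 = -1/3 + 200/9 = 197/9 ≈ 21.889)
y(c) = -40 (y(c) = 16 - 4*14 = 16 - 56 = -40)
C(d, K) = 27 + d
T(a) = 4 + (-40 + a)*(197/9 + a) (T(a) = 4 + (a - 40)*(a + 197/9) = 4 + (-40 + a)*(197/9 + a))
(T(-96) + C(-29, -219))/(49058 + p(224, 199)) = ((-7844/9 + (-96)**2 - 163/9*(-96)) + (27 - 29))/(49058 + 204) = ((-7844/9 + 9216 + 5216/3) - 2)/49262 = (90748/9 - 2)*(1/49262) = (90730/9)*(1/49262) = 45365/221679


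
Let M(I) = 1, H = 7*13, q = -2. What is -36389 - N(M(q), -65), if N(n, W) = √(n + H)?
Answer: -36389 - 2*√23 ≈ -36399.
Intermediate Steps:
H = 91
N(n, W) = √(91 + n) (N(n, W) = √(n + 91) = √(91 + n))
-36389 - N(M(q), -65) = -36389 - √(91 + 1) = -36389 - √92 = -36389 - 2*√23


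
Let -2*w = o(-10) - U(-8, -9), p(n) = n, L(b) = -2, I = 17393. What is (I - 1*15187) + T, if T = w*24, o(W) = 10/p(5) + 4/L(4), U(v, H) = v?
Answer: 2110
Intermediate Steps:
o(W) = 0 (o(W) = 10/5 + 4/(-2) = 10*(⅕) + 4*(-½) = 2 - 2 = 0)
w = -4 (w = -(0 - 1*(-8))/2 = -(0 + 8)/2 = -½*8 = -4)
T = -96 (T = -4*24 = -96)
(I - 1*15187) + T = (17393 - 1*15187) - 96 = (17393 - 15187) - 96 = 2206 - 96 = 2110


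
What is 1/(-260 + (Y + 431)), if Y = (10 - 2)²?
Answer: 1/235 ≈ 0.0042553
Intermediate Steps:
Y = 64 (Y = 8² = 64)
1/(-260 + (Y + 431)) = 1/(-260 + (64 + 431)) = 1/(-260 + 495) = 1/235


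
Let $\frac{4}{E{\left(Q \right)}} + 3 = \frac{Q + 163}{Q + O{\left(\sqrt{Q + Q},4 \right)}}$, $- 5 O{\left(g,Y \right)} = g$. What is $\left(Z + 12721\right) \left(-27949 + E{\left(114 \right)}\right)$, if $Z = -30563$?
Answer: $\frac{51661511731522}{103573} + \frac{197689360 \sqrt{57}}{103573} \approx 4.9881 \cdot 10^{8}$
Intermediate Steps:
$O{\left(g,Y \right)} = - \frac{g}{5}$
$E{\left(Q \right)} = \frac{4}{-3 + \frac{163 + Q}{Q - \frac{\sqrt{2} \sqrt{Q}}{5}}}$ ($E{\left(Q \right)} = \frac{4}{-3 + \frac{Q + 163}{Q - \frac{\sqrt{Q + Q}}{5}}} = \frac{4}{-3 + \frac{163 + Q}{Q - \frac{\sqrt{2 Q}}{5}}} = \frac{4}{-3 + \frac{163 + Q}{Q - \frac{\sqrt{2} \sqrt{Q}}{5}}}$)
$\left(Z + 12721\right) \left(-27949 + E{\left(114 \right)}\right) = \left(-30563 + 12721\right) \left(-27949 + \frac{4 \left(\left(-5\right) 114 + \sqrt{2} \sqrt{114}\right)}{-815 + 10 \cdot 114 - 3 \sqrt{2} \sqrt{114}}\right) = - 17842 \left(-27949 + \frac{4 \left(-570 + 2 \sqrt{57}\right)}{-815 + 1140 - 6 \sqrt{57}}\right) = - 17842 \left(-27949 + \frac{4 \left(-570 + 2 \sqrt{57}\right)}{325 - 6 \sqrt{57}}\right) = 498666058 - \frac{71368 \left(-570 + 2 \sqrt{57}\right)}{325 - 6 \sqrt{57}}$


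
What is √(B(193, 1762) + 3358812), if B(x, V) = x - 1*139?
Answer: √3358866 ≈ 1832.7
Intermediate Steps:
B(x, V) = -139 + x (B(x, V) = x - 139 = -139 + x)
√(B(193, 1762) + 3358812) = √((-139 + 193) + 3358812) = √(54 + 3358812) = √3358866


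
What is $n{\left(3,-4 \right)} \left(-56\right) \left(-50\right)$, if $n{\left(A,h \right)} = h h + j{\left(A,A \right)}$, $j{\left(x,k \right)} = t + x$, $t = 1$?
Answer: $56000$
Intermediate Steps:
$j{\left(x,k \right)} = 1 + x$
$n{\left(A,h \right)} = 1 + A + h^{2}$ ($n{\left(A,h \right)} = h h + \left(1 + A\right) = h^{2} + \left(1 + A\right) = 1 + A + h^{2}$)
$n{\left(3,-4 \right)} \left(-56\right) \left(-50\right) = \left(1 + 3 + \left(-4\right)^{2}\right) \left(-56\right) \left(-50\right) = \left(1 + 3 + 16\right) \left(-56\right) \left(-50\right) = 20 \left(-56\right) \left(-50\right) = \left(-1120\right) \left(-50\right) = 56000$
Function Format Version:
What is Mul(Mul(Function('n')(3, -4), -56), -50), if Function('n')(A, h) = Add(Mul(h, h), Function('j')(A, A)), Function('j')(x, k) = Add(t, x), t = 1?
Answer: 56000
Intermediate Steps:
Function('j')(x, k) = Add(1, x)
Function('n')(A, h) = Add(1, A, Pow(h, 2)) (Function('n')(A, h) = Add(Mul(h, h), Add(1, A)) = Add(Pow(h, 2), Add(1, A)) = Add(1, A, Pow(h, 2)))
Mul(Mul(Function('n')(3, -4), -56), -50) = Mul(Mul(Add(1, 3, Pow(-4, 2)), -56), -50) = Mul(Mul(Add(1, 3, 16), -56), -50) = Mul(Mul(20, -56), -50) = Mul(-1120, -50) = 56000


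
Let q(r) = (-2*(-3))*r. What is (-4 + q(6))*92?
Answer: 2944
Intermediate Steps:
q(r) = 6*r
(-4 + q(6))*92 = (-4 + 6*6)*92 = (-4 + 36)*92 = 32*92 = 2944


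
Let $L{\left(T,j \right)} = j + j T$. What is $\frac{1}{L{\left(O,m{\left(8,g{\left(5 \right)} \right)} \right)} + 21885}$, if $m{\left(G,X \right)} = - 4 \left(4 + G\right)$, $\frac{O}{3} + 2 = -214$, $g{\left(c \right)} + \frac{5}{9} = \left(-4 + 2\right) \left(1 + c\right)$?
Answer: $\frac{1}{52941} \approx 1.8889 \cdot 10^{-5}$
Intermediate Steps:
$g{\left(c \right)} = - \frac{23}{9} - 2 c$ ($g{\left(c \right)} = - \frac{5}{9} + \left(-4 + 2\right) \left(1 + c\right) = - \frac{5}{9} - 2 \left(1 + c\right) = - \frac{5}{9} - \left(2 + 2 c\right) = - \frac{23}{9} - 2 c$)
$O = -648$ ($O = -6 + 3 \left(-214\right) = -6 - 642 = -648$)
$m{\left(G,X \right)} = -16 - 4 G$
$L{\left(T,j \right)} = j + T j$
$\frac{1}{L{\left(O,m{\left(8,g{\left(5 \right)} \right)} \right)} + 21885} = \frac{1}{\left(-16 - 32\right) \left(1 - 648\right) + 21885} = \frac{1}{\left(-16 - 32\right) \left(-647\right) + 21885} = \frac{1}{\left(-48\right) \left(-647\right) + 21885} = \frac{1}{31056 + 21885} = \frac{1}{52941}$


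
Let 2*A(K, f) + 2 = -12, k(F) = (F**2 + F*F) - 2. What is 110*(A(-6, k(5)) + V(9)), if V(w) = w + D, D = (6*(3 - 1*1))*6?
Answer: 8140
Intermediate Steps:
k(F) = -2 + 2*F**2 (k(F) = (F**2 + F**2) - 2 = 2*F**2 - 2 = -2 + 2*F**2)
D = 72 (D = (6*(3 - 1))*6 = (6*2)*6 = 12*6 = 72)
A(K, f) = -7 (A(K, f) = -1 + (1/2)*(-12) = -1 - 6 = -7)
V(w) = 72 + w (V(w) = w + 72 = 72 + w)
110*(A(-6, k(5)) + V(9)) = 110*(-7 + (72 + 9)) = 110*(-7 + 81) = 110*74 = 8140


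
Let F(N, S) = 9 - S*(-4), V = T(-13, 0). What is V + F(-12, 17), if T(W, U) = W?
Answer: 64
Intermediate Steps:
V = -13
F(N, S) = 9 + 4*S (F(N, S) = 9 - (-4)*S = 9 + 4*S)
V + F(-12, 17) = -13 + (9 + 4*17) = -13 + (9 + 68) = -13 + 77 = 64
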